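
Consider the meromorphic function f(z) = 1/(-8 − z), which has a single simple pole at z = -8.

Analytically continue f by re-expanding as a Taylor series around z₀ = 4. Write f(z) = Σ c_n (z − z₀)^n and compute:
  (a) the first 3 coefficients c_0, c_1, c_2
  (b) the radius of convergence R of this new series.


Let w = z − z₀, so z = z₀ + w.
Then -8 − z = -8 − (z₀ + w) = (-8 − z₀) − w = -12 − w.
f(z) = 1/(-12 − w) = (1/(-12)) · 1/(1 − w/(-12)) = Σ_{n≥0} w^n / (-12)^(n+1).
So c_n = 1/(-12)^(n+1):
  c_0 = 1/(-12)^1 = -1/12.
  c_1 = 1/(-12)^2 = 1/144.
  c_2 = 1/(-12)^3 = -1/1728.
The series is valid for |w/d| < 1, i.e. |z − z₀| < |d|.
Radius of convergence: R = |-8 − z₀| = |-12| = 12 (distance from z₀ to the singularity z = -8).

c_0 = -1/12, c_1 = 1/144, c_2 = -1/1728; R = 12.


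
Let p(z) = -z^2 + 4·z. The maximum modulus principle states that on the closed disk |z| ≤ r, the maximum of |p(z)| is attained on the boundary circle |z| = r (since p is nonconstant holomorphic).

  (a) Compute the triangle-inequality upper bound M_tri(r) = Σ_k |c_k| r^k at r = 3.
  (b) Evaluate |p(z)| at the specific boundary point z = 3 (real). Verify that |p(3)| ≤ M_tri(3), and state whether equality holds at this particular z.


Coefficients: c_0 = 0, c_1 = 4, c_2 = -1. Radius r = 3.
Part (a). Triangle bound: M_tri(r) = Σ_k |c_k| r^k
  = |0|·3^0 + |4|·3^1 + |-1|·3^2
  = 0 + 12 + 9 = 21.
This bounds M(r) := max_{|z|=r} |p(z)| from above; equality holds iff all terms c_k z^k can be made to align in phase at a single z on |z|=r.
Part (b). At z = 3 (real, on the circle |z| = r):
  p(3) = (0)·3^0 + (4)·3^1 + (-1)·3^2 = 3.
  |p(3)| = 3.
Check: |p(3)| = 3 ≤ 21 = M_tri(3). ✓ Equality does not hold at z = 3 (the coefficients have mixed signs, so the terms do not all align in phase there).

M_tri(3) = 21; |p(3)| = 3; equality at z=3: no.


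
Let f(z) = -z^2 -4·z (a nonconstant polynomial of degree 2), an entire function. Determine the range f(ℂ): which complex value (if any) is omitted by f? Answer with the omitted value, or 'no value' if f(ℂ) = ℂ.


Little Picard bounds the complement of f(ℂ) to at most one point.
For every w ∈ ℂ, the equation p(z) − w = 0 is a nonconstant polynomial in z and hence has at least one root by the fundamental theorem of algebra. So p is surjective onto ℂ, omitting no value.

Omitted value: no value.


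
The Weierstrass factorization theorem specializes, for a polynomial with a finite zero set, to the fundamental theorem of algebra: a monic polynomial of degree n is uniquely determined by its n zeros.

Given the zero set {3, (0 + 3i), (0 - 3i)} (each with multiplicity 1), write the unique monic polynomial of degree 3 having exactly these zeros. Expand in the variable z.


The polynomial is p(z) = ∏_{α ∈ S} (z − α), where S = {3, (0 + 3i), (0 - 3i)}.
Expanding the product yields: p(z) = z^3 -3·z^2 + 9·z -27.
Note conjugate pairs combine to real quadratics: (z − (0+3i))(z − (0−3i)) = z² + 9.
The resulting polynomial has degree 3 and real coefficients as required.

p(z) = z^3 -3·z^2 + 9·z -27.


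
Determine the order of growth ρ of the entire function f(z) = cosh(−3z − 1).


cosh(w) is a linear combination of e^{iw} and e^{−iw} (or e^w, e^{−w} in the hyperbolic case), so |cosh(w)| ≤ e^{|w|}. With w = −3z − 1, |w| ≤ 3|z| + 1 = 3r + 1 on |z| = r, giving M(r) ≤ e^{3r + 1}, so ρ ≤ 1. On a suitable ray (z = it for sin/cos; z = t for sinh/cosh, t real → ∞), |cosh(−3z − 1)| grows like e^{3|t|}/2, so ρ ≥ 1. Hence ρ = 1.
Therefore ρ = 1.

Order ρ = 1.


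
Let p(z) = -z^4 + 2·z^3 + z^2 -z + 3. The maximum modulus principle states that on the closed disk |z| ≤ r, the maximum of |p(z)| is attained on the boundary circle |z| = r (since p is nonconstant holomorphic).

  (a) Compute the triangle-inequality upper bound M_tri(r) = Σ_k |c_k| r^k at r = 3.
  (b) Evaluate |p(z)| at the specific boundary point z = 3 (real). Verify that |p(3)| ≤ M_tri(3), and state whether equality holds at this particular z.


Coefficients: c_0 = 3, c_1 = -1, c_2 = 1, c_3 = 2, c_4 = -1. Radius r = 3.
Part (a). Triangle bound: M_tri(r) = Σ_k |c_k| r^k
  = |3|·3^0 + |-1|·3^1 + |1|·3^2 + |2|·3^3 + |-1|·3^4
  = 3 + 3 + 9 + 54 + 81 = 150.
This bounds M(r) := max_{|z|=r} |p(z)| from above; equality holds iff all terms c_k z^k can be made to align in phase at a single z on |z|=r.
Part (b). At z = 3 (real, on the circle |z| = r):
  p(3) = (3)·3^0 + (-1)·3^1 + (1)·3^2 + (2)·3^3 + (-1)·3^4 = -18.
  |p(3)| = 18.
Check: |p(3)| = 18 ≤ 150 = M_tri(3). ✓ Equality does not hold at z = 3 (the coefficients have mixed signs, so the terms do not all align in phase there).

M_tri(3) = 150; |p(3)| = 18; equality at z=3: no.


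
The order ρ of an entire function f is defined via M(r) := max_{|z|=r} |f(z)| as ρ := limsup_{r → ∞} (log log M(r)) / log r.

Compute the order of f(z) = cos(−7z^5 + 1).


Write cos(w) = (e^{iw} ± e^{−iw})/(2 or 2i), so |cos(w)| ≤ e^{|w|}. With w = −7z^5 + 1, |w| ≤ 7r^5 + 1 on |z|=r, giving M(r) ≤ e^{7r^5 + 1} and ρ ≤ 5. For the lower bound, choose z on |z|=r with -7z^5 purely imaginary of modulus 7r^5; then |cos(−7z^5 + 1)| grows like e^{7r^5}/2, so ρ ≥ 5. Hence ρ = 5.
Therefore ρ = 5.

Order ρ = 5.


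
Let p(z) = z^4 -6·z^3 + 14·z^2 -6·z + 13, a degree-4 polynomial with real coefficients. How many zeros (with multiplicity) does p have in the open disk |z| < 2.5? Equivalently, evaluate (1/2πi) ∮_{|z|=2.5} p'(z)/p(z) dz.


The zeros of p are: (3 + 2i), (3 - 2i), (0 + 1i), (0 - 1i).
Their magnitudes are: 3.606, 3.606, 1, 1.
Zeros with |z| < R = 2.5: (0 + 1i), (0 - 1i).
Count = 2.
By the argument principle, (1/2πi) ∮_{|z|=R} p'(z)/p(z) dz equals exactly this count.

Number of zeros inside |z| < 2.5: 2.


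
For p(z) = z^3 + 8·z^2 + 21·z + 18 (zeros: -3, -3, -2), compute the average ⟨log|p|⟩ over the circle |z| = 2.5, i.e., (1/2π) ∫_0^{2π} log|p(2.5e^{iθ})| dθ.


Zeros: -3, -3, -2; r = 2.5.
Inside |z| < r: -2. Outside (|z| ≥ r): -3, -3.
p(0) = 18, so log|p(0)| = log(18) = 2.8904.
Apply Jensen: I(r) = log|p(0)| + Σ_k log(r/|z_k|), summed over zeros inside |z| < r.
  log(r/|z_k|) for z_k = -2: log(2.5/2) = 0.2231
  Outside zeros (-3, -3) contribute nothing to the Jensen sum.
Sum over inside zeros: 0.2231.
I(r) = log|p(0)| + (inside sum) = 2.8904 + 0.2231 = 3.1135.
Note: since some zeros are outside |z| ≤ r, the simplified n·log(r) form does NOT apply — only the inside zeros contribute.

I(r) ≈ 3.1135.


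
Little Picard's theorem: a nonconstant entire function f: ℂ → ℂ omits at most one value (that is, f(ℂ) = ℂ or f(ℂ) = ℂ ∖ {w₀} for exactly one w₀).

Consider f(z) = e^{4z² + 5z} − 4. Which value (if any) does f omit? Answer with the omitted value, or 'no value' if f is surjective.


Little Picard bounds the complement of f(ℂ) to at most one point.
The exponent g(z) = 4z² + 5z is a nonconstant polynomial, hence surjective onto ℂ. So e^{g(z)} takes every value in {e^w : w ∈ ℂ} = ℂ ∖ {0}. Adding -4 shifts the range to ℂ ∖ {-4}. f omits exactly -4.

Omitted value: -4.


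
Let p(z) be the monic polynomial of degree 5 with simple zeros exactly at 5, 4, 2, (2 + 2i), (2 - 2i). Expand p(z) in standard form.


The polynomial is p(z) = ∏_{α ∈ S} (z − α), where S = {5, 4, 2, (2 + 2i), (2 - 2i)}.
Expanding the product yields: p(z) = z^5 -15·z^4 + 90·z^3 -280·z^2 + 464·z -320.
Note conjugate pairs combine to real quadratics: (z − (2+2i))(z − (2−2i)) = z² − 4z + 8.
The resulting polynomial has degree 5 and real coefficients as required.

p(z) = z^5 -15·z^4 + 90·z^3 -280·z^2 + 464·z -320.


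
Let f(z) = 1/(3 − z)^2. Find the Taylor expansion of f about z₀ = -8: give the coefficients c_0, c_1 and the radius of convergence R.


Let w = z − z₀, so z = z₀ + w.
Then 3 − z = 3 − (z₀ + w) = (3 − z₀) − w = 11 − w.
f(z) = 1/(11 − w)^2 = (1/(11)^2) · (1 − w/(11))^{−2}.
By the binomial series (1−u)^{−2} = Σ_{n≥0} C(n+1, 1) u^n for |u|<1, with u = w/(11):
  c_n = C(n+1, 1) / (11)^(n+2).
  c_0 = 1/(11)^2 = 1/121.
  c_1 = 2/(11)^3 = 2/1331.
The series is valid for |w/d| < 1, i.e. |z − z₀| < |d|.
Radius of convergence: R = |3 − z₀| = |11| = 11 (distance from z₀ to the singularity z = 3).

c_0 = 1/121, c_1 = 2/1331; R = 11.


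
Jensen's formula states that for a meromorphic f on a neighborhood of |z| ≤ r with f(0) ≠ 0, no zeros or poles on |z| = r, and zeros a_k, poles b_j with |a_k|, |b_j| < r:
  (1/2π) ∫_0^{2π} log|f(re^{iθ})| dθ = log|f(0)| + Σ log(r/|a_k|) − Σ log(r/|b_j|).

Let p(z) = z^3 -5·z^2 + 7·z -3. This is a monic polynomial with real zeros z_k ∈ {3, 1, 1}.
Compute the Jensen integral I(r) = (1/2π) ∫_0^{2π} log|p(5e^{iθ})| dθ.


Zeros: 1, 1, 3; r = 5.
Inside |z| < r: 1, 1, 3. Outside (|z| ≥ r): ∅.
p(0) = -3, so log|p(0)| = log(3) = 1.0986.
Apply Jensen: I(r) = log|p(0)| + Σ_k log(r/|z_k|), summed over zeros inside |z| < r.
  log(r/|z_k|) for z_k = 3: log(5/3) = 0.5108
  log(r/|z_k|) for z_k = 1: log(5/1) = 1.6094
  log(r/|z_k|) for z_k = 1: log(5/1) = 1.6094
Sum over inside zeros: 3.7297.
I(r) = log|p(0)| + (inside sum) = 1.0986 + 3.7297 = 4.8283.
Closed form (all zeros inside, monic): I(r) = n·log(r) = 3·log(5) = 4.8283. ✓

I(r) ≈ 4.8283.


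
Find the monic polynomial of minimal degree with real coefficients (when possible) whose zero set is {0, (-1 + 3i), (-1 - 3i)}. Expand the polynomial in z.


The polynomial is p(z) = ∏_{α ∈ S} (z − α), where S = {0, (-1 + 3i), (-1 - 3i)}.
Expanding the product yields: p(z) = z^3 + 2·z^2 + 10·z.
Note conjugate pairs combine to real quadratics: (z − (-1+3i))(z − (-1−3i)) = z² + 2z + 10.
The resulting polynomial has degree 3 and real coefficients as required.

p(z) = z^3 + 2·z^2 + 10·z.


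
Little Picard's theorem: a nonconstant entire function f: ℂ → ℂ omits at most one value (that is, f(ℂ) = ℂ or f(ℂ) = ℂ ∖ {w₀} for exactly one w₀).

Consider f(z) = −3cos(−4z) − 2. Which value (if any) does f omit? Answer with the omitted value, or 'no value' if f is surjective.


Little Picard bounds the complement of f(ℂ) to at most one point.
cos is entire and surjective onto ℂ: for every w ∈ ℂ, cos(ζ) = w has a solution ζ ∈ ℂ (e.g., via the complex inverse arccos). With ζ = −4z this gives z = ζ/(-4). Then -3·cos(−4z) takes every value in -3·ℂ = ℂ, and adding -2 is a bijection of ℂ. So f is surjective and omits no value. (Note: only on the real line is cos bounded by [−1, 1].)

Omitted value: no value.


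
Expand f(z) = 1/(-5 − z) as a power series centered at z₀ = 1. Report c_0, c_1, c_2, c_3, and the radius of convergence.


Let w = z − z₀, so z = z₀ + w.
Then -5 − z = -5 − (z₀ + w) = (-5 − z₀) − w = -6 − w.
f(z) = 1/(-6 − w) = (1/(-6)) · 1/(1 − w/(-6)) = Σ_{n≥0} w^n / (-6)^(n+1).
So c_n = 1/(-6)^(n+1):
  c_0 = 1/(-6)^1 = -1/6.
  c_1 = 1/(-6)^2 = 1/36.
  c_2 = 1/(-6)^3 = -1/216.
  c_3 = 1/(-6)^4 = 1/1296.
The series is valid for |w/d| < 1, i.e. |z − z₀| < |d|.
Radius of convergence: R = |-5 − z₀| = |-6| = 6 (distance from z₀ to the singularity z = -5).

c_0 = -1/6, c_1 = 1/36, c_2 = -1/216, c_3 = 1/1296; R = 6.


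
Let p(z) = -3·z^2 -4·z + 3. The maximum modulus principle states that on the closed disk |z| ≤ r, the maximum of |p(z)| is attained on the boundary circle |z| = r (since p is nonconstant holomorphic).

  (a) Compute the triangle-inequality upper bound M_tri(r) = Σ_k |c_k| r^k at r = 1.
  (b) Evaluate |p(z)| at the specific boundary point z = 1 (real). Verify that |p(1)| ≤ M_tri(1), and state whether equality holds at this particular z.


Coefficients: c_0 = 3, c_1 = -4, c_2 = -3. Radius r = 1.
Part (a). Triangle bound: M_tri(r) = Σ_k |c_k| r^k
  = |3|·1^0 + |-4|·1^1 + |-3|·1^2
  = 3 + 4 + 3 = 10.
This bounds M(r) := max_{|z|=r} |p(z)| from above; equality holds iff all terms c_k z^k can be made to align in phase at a single z on |z|=r.
Part (b). At z = 1 (real, on the circle |z| = r):
  p(1) = (3)·1^0 + (-4)·1^1 + (-3)·1^2 = -4.
  |p(1)| = 4.
Check: |p(1)| = 4 ≤ 10 = M_tri(1). ✓ Equality does not hold at z = 1 (the coefficients have mixed signs, so the terms do not all align in phase there).

M_tri(1) = 10; |p(1)| = 4; equality at z=1: no.


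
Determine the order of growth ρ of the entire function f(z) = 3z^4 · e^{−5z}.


M(r) = max_{|z|=r} |3|·|z|^4·|e^{−5z}| = 3·r^4 · e^{5r^1} (the factors attain their maxima compatibly on |z|=r). Then log M(r) = log 3 + 4·log r + 5r^1, dominated by the last term, so log log M(r) ~ 1·log r. The polynomial factor 3z^4 contributes only a log r term and does not affect the order. ρ = 1.
Therefore ρ = 1.

Order ρ = 1.


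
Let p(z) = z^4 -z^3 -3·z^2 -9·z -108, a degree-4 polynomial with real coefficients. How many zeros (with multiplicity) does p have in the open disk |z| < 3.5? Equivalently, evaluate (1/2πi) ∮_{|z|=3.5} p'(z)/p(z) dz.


The zeros of p are: -3, (0 + 3i), (0 - 3i), 4.
Their magnitudes are: 3, 3, 3, 4.
Zeros with |z| < R = 3.5: -3, (0 + 3i), (0 - 3i).
Count = 3.
By the argument principle, (1/2πi) ∮_{|z|=R} p'(z)/p(z) dz equals exactly this count.

Number of zeros inside |z| < 3.5: 3.


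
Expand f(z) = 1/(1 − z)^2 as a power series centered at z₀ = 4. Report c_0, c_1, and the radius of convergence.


Let w = z − z₀, so z = z₀ + w.
Then 1 − z = 1 − (z₀ + w) = (1 − z₀) − w = -3 − w.
f(z) = 1/(-3 − w)^2 = (1/(-3)^2) · (1 − w/(-3))^{−2}.
By the binomial series (1−u)^{−2} = Σ_{n≥0} C(n+1, 1) u^n for |u|<1, with u = w/(-3):
  c_n = C(n+1, 1) / (-3)^(n+2).
  c_0 = 1/(-3)^2 = 1/9.
  c_1 = 2/(-3)^3 = -2/27.
The series is valid for |w/d| < 1, i.e. |z − z₀| < |d|.
Radius of convergence: R = |1 − z₀| = |-3| = 3 (distance from z₀ to the singularity z = 1).

c_0 = 1/9, c_1 = -2/27; R = 3.


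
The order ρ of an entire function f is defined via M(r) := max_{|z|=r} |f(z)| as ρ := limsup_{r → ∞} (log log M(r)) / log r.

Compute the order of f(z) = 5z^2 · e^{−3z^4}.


M(r) = max_{|z|=r} |5|·|z|^2·|e^{−3z^4}| = 5·r^2 · e^{3r^4} (the factors attain their maxima compatibly on |z|=r). Then log M(r) = log 5 + 2·log r + 3r^4, dominated by the last term, so log log M(r) ~ 4·log r. The polynomial factor 5z^2 contributes only a log r term and does not affect the order. ρ = 4.
Therefore ρ = 4.

Order ρ = 4.


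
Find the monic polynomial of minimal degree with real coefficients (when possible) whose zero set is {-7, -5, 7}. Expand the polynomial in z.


The polynomial is p(z) = ∏_{α ∈ S} (z − α), where S = {-7, -5, 7}.
Expanding the product yields: p(z) = z^3 + 5·z^2 -49·z -245.
The resulting polynomial has degree 3 and real coefficients as required.

p(z) = z^3 + 5·z^2 -49·z -245.


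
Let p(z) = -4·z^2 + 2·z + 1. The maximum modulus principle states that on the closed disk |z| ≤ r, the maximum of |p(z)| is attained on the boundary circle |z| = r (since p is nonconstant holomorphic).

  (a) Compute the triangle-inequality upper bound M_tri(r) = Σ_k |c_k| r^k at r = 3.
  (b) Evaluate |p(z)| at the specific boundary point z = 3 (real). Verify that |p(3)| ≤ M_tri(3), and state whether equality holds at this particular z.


Coefficients: c_0 = 1, c_1 = 2, c_2 = -4. Radius r = 3.
Part (a). Triangle bound: M_tri(r) = Σ_k |c_k| r^k
  = |1|·3^0 + |2|·3^1 + |-4|·3^2
  = 1 + 6 + 36 = 43.
This bounds M(r) := max_{|z|=r} |p(z)| from above; equality holds iff all terms c_k z^k can be made to align in phase at a single z on |z|=r.
Part (b). At z = 3 (real, on the circle |z| = r):
  p(3) = (1)·3^0 + (2)·3^1 + (-4)·3^2 = -29.
  |p(3)| = 29.
Check: |p(3)| = 29 ≤ 43 = M_tri(3). ✓ Equality does not hold at z = 3 (the coefficients have mixed signs, so the terms do not all align in phase there).

M_tri(3) = 43; |p(3)| = 29; equality at z=3: no.


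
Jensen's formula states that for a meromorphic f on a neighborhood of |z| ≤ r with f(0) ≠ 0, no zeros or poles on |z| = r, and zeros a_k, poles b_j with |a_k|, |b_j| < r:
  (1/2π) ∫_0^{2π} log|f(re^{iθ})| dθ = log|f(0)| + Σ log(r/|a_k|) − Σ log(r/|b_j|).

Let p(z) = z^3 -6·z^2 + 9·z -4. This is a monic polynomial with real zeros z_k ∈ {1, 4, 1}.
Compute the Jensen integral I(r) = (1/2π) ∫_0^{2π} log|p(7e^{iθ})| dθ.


Zeros: 1, 1, 4; r = 7.
Inside |z| < r: 1, 1, 4. Outside (|z| ≥ r): ∅.
p(0) = -4, so log|p(0)| = log(4) = 1.3863.
Apply Jensen: I(r) = log|p(0)| + Σ_k log(r/|z_k|), summed over zeros inside |z| < r.
  log(r/|z_k|) for z_k = 1: log(7/1) = 1.9459
  log(r/|z_k|) for z_k = 4: log(7/4) = 0.5596
  log(r/|z_k|) for z_k = 1: log(7/1) = 1.9459
Sum over inside zeros: 4.4514.
I(r) = log|p(0)| + (inside sum) = 1.3863 + 4.4514 = 5.8377.
Closed form (all zeros inside, monic): I(r) = n·log(r) = 3·log(7) = 5.8377. ✓

I(r) ≈ 5.8377.


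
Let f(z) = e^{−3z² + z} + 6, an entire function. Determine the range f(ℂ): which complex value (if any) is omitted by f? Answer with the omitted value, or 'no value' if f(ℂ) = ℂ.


Little Picard bounds the complement of f(ℂ) to at most one point.
The exponent g(z) = −3z² + z is a nonconstant polynomial, hence surjective onto ℂ. So e^{g(z)} takes every value in {e^w : w ∈ ℂ} = ℂ ∖ {0}. Adding 6 shifts the range to ℂ ∖ {6}. f omits exactly 6.

Omitted value: 6.


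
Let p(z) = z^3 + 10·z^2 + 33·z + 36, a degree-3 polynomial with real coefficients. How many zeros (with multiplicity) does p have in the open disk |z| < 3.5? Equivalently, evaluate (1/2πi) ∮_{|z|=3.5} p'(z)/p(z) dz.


The zeros of p are: -3, -4, -3.
Their magnitudes are: 3, 4, 3.
Zeros with |z| < R = 3.5: -3, -3.
Count = 2.
By the argument principle, (1/2πi) ∮_{|z|=R} p'(z)/p(z) dz equals exactly this count.

Number of zeros inside |z| < 3.5: 2.


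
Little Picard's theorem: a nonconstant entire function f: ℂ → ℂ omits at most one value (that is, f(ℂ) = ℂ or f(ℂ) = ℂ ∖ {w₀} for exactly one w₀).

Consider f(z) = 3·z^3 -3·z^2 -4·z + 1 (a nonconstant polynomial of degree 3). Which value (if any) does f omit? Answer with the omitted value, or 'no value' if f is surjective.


Little Picard bounds the complement of f(ℂ) to at most one point.
For every w ∈ ℂ, the equation p(z) − w = 0 is a nonconstant polynomial in z and hence has at least one root by the fundamental theorem of algebra. So p is surjective onto ℂ, omitting no value.

Omitted value: no value.


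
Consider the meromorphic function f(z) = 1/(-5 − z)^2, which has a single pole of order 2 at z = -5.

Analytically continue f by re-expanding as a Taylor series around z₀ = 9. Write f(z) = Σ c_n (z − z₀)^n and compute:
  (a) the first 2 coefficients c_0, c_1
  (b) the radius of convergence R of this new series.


Let w = z − z₀, so z = z₀ + w.
Then -5 − z = -5 − (z₀ + w) = (-5 − z₀) − w = -14 − w.
f(z) = 1/(-14 − w)^2 = (1/(-14)^2) · (1 − w/(-14))^{−2}.
By the binomial series (1−u)^{−2} = Σ_{n≥0} C(n+1, 1) u^n for |u|<1, with u = w/(-14):
  c_n = C(n+1, 1) / (-14)^(n+2).
  c_0 = 1/(-14)^2 = 1/196.
  c_1 = 2/(-14)^3 = -1/1372.
The series is valid for |w/d| < 1, i.e. |z − z₀| < |d|.
Radius of convergence: R = |-5 − z₀| = |-14| = 14 (distance from z₀ to the singularity z = -5).

c_0 = 1/196, c_1 = -1/1372; R = 14.


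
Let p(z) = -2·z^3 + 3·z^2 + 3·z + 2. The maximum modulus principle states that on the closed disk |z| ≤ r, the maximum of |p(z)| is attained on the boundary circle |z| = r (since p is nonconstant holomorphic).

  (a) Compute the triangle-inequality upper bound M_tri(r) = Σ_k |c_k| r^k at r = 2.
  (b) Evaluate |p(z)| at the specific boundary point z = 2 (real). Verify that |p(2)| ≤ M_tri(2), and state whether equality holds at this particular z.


Coefficients: c_0 = 2, c_1 = 3, c_2 = 3, c_3 = -2. Radius r = 2.
Part (a). Triangle bound: M_tri(r) = Σ_k |c_k| r^k
  = |2|·2^0 + |3|·2^1 + |3|·2^2 + |-2|·2^3
  = 2 + 6 + 12 + 16 = 36.
This bounds M(r) := max_{|z|=r} |p(z)| from above; equality holds iff all terms c_k z^k can be made to align in phase at a single z on |z|=r.
Part (b). At z = 2 (real, on the circle |z| = r):
  p(2) = (2)·2^0 + (3)·2^1 + (3)·2^2 + (-2)·2^3 = 4.
  |p(2)| = 4.
Check: |p(2)| = 4 ≤ 36 = M_tri(2). ✓ Equality does not hold at z = 2 (the coefficients have mixed signs, so the terms do not all align in phase there).

M_tri(2) = 36; |p(2)| = 4; equality at z=2: no.


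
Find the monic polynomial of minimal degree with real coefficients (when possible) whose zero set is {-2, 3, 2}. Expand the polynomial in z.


The polynomial is p(z) = ∏_{α ∈ S} (z − α), where S = {-2, 3, 2}.
Expanding the product yields: p(z) = z^3 -3·z^2 -4·z + 12.
The resulting polynomial has degree 3 and real coefficients as required.

p(z) = z^3 -3·z^2 -4·z + 12.


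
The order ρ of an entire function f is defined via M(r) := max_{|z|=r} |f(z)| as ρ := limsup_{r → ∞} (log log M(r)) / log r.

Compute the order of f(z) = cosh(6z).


cosh(w) is a linear combination of e^{iw} and e^{−iw} (or e^w, e^{−w} in the hyperbolic case), so |cosh(w)| ≤ e^{|w|}. With w = 6z, |w| ≤ 6|z| + 0 = 6r + 0 on |z| = r, giving M(r) ≤ e^{6r + 0}, so ρ ≤ 1. On a suitable ray (z = it for sin/cos; z = t for sinh/cosh, t real → ∞), |cosh(6z)| grows like e^{6|t|}/2, so ρ ≥ 1. Hence ρ = 1.
Therefore ρ = 1.

Order ρ = 1.


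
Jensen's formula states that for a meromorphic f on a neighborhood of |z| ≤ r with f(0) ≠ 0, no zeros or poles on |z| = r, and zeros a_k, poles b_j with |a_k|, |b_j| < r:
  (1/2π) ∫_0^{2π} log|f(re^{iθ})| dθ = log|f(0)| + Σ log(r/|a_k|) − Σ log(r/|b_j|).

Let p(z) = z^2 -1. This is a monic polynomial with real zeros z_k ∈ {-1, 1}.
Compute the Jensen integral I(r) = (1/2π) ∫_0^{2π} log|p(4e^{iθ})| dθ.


Zeros: -1, 1; r = 4.
Inside |z| < r: -1, 1. Outside (|z| ≥ r): ∅.
p(0) = -1, so log|p(0)| = log(1) = 0.0000.
Apply Jensen: I(r) = log|p(0)| + Σ_k log(r/|z_k|), summed over zeros inside |z| < r.
  log(r/|z_k|) for z_k = -1: log(4/1) = 1.3863
  log(r/|z_k|) for z_k = 1: log(4/1) = 1.3863
Sum over inside zeros: 2.7726.
I(r) = log|p(0)| + (inside sum) = 0.0000 + 2.7726 = 2.7726.
Closed form (all zeros inside, monic): I(r) = n·log(r) = 2·log(4) = 2.7726. ✓

I(r) ≈ 2.7726.


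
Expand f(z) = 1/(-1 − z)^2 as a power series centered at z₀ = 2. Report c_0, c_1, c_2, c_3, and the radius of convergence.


Let w = z − z₀, so z = z₀ + w.
Then -1 − z = -1 − (z₀ + w) = (-1 − z₀) − w = -3 − w.
f(z) = 1/(-3 − w)^2 = (1/(-3)^2) · (1 − w/(-3))^{−2}.
By the binomial series (1−u)^{−2} = Σ_{n≥0} C(n+1, 1) u^n for |u|<1, with u = w/(-3):
  c_n = C(n+1, 1) / (-3)^(n+2).
  c_0 = 1/(-3)^2 = 1/9.
  c_1 = 2/(-3)^3 = -2/27.
  c_2 = 3/(-3)^4 = 1/27.
  c_3 = 4/(-3)^5 = -4/243.
The series is valid for |w/d| < 1, i.e. |z − z₀| < |d|.
Radius of convergence: R = |-1 − z₀| = |-3| = 3 (distance from z₀ to the singularity z = -1).

c_0 = 1/9, c_1 = -2/27, c_2 = 1/27, c_3 = -4/243; R = 3.


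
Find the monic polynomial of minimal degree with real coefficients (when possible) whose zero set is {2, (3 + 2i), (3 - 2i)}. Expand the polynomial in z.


The polynomial is p(z) = ∏_{α ∈ S} (z − α), where S = {2, (3 + 2i), (3 - 2i)}.
Expanding the product yields: p(z) = z^3 -8·z^2 + 25·z -26.
Note conjugate pairs combine to real quadratics: (z − (3+2i))(z − (3−2i)) = z² − 6z + 13.
The resulting polynomial has degree 3 and real coefficients as required.

p(z) = z^3 -8·z^2 + 25·z -26.


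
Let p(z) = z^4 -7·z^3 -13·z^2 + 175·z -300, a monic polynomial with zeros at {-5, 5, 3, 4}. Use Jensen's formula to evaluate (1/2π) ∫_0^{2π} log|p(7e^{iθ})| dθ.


Zeros: -5, 3, 4, 5; r = 7.
Inside |z| < r: -5, 3, 4, 5. Outside (|z| ≥ r): ∅.
p(0) = -300, so log|p(0)| = log(300) = 5.7038.
Apply Jensen: I(r) = log|p(0)| + Σ_k log(r/|z_k|), summed over zeros inside |z| < r.
  log(r/|z_k|) for z_k = -5: log(7/5) = 0.3365
  log(r/|z_k|) for z_k = 5: log(7/5) = 0.3365
  log(r/|z_k|) for z_k = 3: log(7/3) = 0.8473
  log(r/|z_k|) for z_k = 4: log(7/4) = 0.5596
Sum over inside zeros: 2.0799.
I(r) = log|p(0)| + (inside sum) = 5.7038 + 2.0799 = 7.7836.
Closed form (all zeros inside, monic): I(r) = n·log(r) = 4·log(7) = 7.7836. ✓

I(r) ≈ 7.7836.


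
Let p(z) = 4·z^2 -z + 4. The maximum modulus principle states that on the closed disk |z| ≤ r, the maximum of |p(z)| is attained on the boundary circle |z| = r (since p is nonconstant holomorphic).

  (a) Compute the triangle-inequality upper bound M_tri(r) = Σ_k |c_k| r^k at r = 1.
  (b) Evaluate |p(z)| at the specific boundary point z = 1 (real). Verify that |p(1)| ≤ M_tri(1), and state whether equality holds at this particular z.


Coefficients: c_0 = 4, c_1 = -1, c_2 = 4. Radius r = 1.
Part (a). Triangle bound: M_tri(r) = Σ_k |c_k| r^k
  = |4|·1^0 + |-1|·1^1 + |4|·1^2
  = 4 + 1 + 4 = 9.
This bounds M(r) := max_{|z|=r} |p(z)| from above; equality holds iff all terms c_k z^k can be made to align in phase at a single z on |z|=r.
Part (b). At z = 1 (real, on the circle |z| = r):
  p(1) = (4)·1^0 + (-1)·1^1 + (4)·1^2 = 7.
  |p(1)| = 7.
Check: |p(1)| = 7 ≤ 9 = M_tri(1). ✓ Equality does not hold at z = 1 (the coefficients have mixed signs, so the terms do not all align in phase there).

M_tri(1) = 9; |p(1)| = 7; equality at z=1: no.


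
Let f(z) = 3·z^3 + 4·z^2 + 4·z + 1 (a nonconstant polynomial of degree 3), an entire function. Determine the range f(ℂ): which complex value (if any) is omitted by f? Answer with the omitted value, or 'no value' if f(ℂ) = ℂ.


Little Picard bounds the complement of f(ℂ) to at most one point.
For every w ∈ ℂ, the equation p(z) − w = 0 is a nonconstant polynomial in z and hence has at least one root by the fundamental theorem of algebra. So p is surjective onto ℂ, omitting no value.

Omitted value: no value.


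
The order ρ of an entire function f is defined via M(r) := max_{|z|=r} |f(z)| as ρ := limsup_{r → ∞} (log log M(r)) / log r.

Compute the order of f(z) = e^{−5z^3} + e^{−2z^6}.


Each summand is entire of order 3 and 6 respectively (as in the single-exponential case). The order of a sum is at most the max of the orders, so ρ ≤ 6. For the lower bound: on |z|=r choose arg z so that -2z^6 is real positive; then |e^{-2z^6}| = e^{2r^6} while |e^{-5z^3}| ≤ e^{5r^3} = o(e^{2r^6}). So |f| ≥ e^{2r^6}(1 − o(1)) and ρ ≥ 6. Hence ρ = max(3, 6) = 6.
Therefore ρ = 6.

Order ρ = 6.


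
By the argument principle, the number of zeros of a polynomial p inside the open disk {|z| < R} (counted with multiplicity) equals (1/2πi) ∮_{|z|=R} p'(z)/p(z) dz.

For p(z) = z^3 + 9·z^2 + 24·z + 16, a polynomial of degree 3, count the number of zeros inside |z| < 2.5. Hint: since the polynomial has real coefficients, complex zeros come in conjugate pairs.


The zeros of p are: -1, -4, -4.
Their magnitudes are: 1, 4, 4.
Zeros with |z| < R = 2.5: -1.
Count = 1.
By the argument principle, (1/2πi) ∮_{|z|=R} p'(z)/p(z) dz equals exactly this count.

Number of zeros inside |z| < 2.5: 1.


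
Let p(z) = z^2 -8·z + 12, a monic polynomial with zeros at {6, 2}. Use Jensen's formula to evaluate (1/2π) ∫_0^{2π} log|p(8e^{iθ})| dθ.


Zeros: 2, 6; r = 8.
Inside |z| < r: 2, 6. Outside (|z| ≥ r): ∅.
p(0) = 12, so log|p(0)| = log(12) = 2.4849.
Apply Jensen: I(r) = log|p(0)| + Σ_k log(r/|z_k|), summed over zeros inside |z| < r.
  log(r/|z_k|) for z_k = 6: log(8/6) = 0.2877
  log(r/|z_k|) for z_k = 2: log(8/2) = 1.3863
Sum over inside zeros: 1.6740.
I(r) = log|p(0)| + (inside sum) = 2.4849 + 1.6740 = 4.1589.
Closed form (all zeros inside, monic): I(r) = n·log(r) = 2·log(8) = 4.1589. ✓

I(r) ≈ 4.1589.


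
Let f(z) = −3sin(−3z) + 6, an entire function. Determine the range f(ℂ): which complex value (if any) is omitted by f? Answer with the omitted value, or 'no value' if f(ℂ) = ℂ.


Little Picard bounds the complement of f(ℂ) to at most one point.
sin is entire and surjective onto ℂ: for every w ∈ ℂ, sin(ζ) = w has a solution ζ ∈ ℂ (e.g., via the complex inverse arcsin). With ζ = −3z this gives z = ζ/(-3). Then -3·sin(−3z) takes every value in -3·ℂ = ℂ, and adding 6 is a bijection of ℂ. So f is surjective and omits no value. (Note: only on the real line is sin bounded by [−1, 1].)

Omitted value: no value.


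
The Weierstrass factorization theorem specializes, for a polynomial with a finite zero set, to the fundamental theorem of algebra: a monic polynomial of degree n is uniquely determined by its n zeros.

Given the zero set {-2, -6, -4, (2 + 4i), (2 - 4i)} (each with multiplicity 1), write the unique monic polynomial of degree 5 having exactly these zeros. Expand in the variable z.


The polynomial is p(z) = ∏_{α ∈ S} (z − α), where S = {-2, -6, -4, (2 + 4i), (2 - 4i)}.
Expanding the product yields: p(z) = z^5 + 8·z^4 + 16·z^3 + 112·z^2 + 688·z + 960.
Note conjugate pairs combine to real quadratics: (z − (2+4i))(z − (2−4i)) = z² − 4z + 20.
The resulting polynomial has degree 5 and real coefficients as required.

p(z) = z^5 + 8·z^4 + 16·z^3 + 112·z^2 + 688·z + 960.


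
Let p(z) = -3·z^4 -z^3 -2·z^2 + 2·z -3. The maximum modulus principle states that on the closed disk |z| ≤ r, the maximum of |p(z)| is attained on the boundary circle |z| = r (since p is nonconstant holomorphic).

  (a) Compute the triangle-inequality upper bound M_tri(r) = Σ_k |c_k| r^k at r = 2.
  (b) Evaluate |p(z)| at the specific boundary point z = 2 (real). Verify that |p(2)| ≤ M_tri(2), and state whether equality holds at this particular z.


Coefficients: c_0 = -3, c_1 = 2, c_2 = -2, c_3 = -1, c_4 = -3. Radius r = 2.
Part (a). Triangle bound: M_tri(r) = Σ_k |c_k| r^k
  = |-3|·2^0 + |2|·2^1 + |-2|·2^2 + |-1|·2^3 + |-3|·2^4
  = 3 + 4 + 8 + 8 + 48 = 71.
This bounds M(r) := max_{|z|=r} |p(z)| from above; equality holds iff all terms c_k z^k can be made to align in phase at a single z on |z|=r.
Part (b). At z = 2 (real, on the circle |z| = r):
  p(2) = (-3)·2^0 + (2)·2^1 + (-2)·2^2 + (-1)·2^3 + (-3)·2^4 = -63.
  |p(2)| = 63.
Check: |p(2)| = 63 ≤ 71 = M_tri(2). ✓ Equality does not hold at z = 2 (the coefficients have mixed signs, so the terms do not all align in phase there).

M_tri(2) = 71; |p(2)| = 63; equality at z=2: no.


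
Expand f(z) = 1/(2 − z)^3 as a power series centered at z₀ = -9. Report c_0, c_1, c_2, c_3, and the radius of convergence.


Let w = z − z₀, so z = z₀ + w.
Then 2 − z = 2 − (z₀ + w) = (2 − z₀) − w = 11 − w.
f(z) = 1/(11 − w)^3 = (1/(11)^3) · (1 − w/(11))^{−3}.
By the binomial series (1−u)^{−3} = Σ_{n≥0} C(n+2, 2) u^n for |u|<1, with u = w/(11):
  c_n = C(n+2, 2) / (11)^(n+3).
  c_0 = 1/(11)^3 = 1/1331.
  c_1 = 3/(11)^4 = 3/14641.
  c_2 = 6/(11)^5 = 6/161051.
  c_3 = 10/(11)^6 = 10/1771561.
The series is valid for |w/d| < 1, i.e. |z − z₀| < |d|.
Radius of convergence: R = |2 − z₀| = |11| = 11 (distance from z₀ to the singularity z = 2).

c_0 = 1/1331, c_1 = 3/14641, c_2 = 6/161051, c_3 = 10/1771561; R = 11.


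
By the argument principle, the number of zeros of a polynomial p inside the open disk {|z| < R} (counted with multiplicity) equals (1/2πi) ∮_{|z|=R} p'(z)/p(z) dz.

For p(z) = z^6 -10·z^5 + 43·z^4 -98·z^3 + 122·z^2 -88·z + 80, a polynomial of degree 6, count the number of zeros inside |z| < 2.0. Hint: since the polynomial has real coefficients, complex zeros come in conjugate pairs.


The zeros of p are: (0 + 1i), (0 - 1i), (3 + 1i), (3 - 1i), (2 + 2i), (2 - 2i).
Their magnitudes are: 1, 1, 3.162, 3.162, 2.828, 2.828.
Zeros with |z| < R = 2.0: (0 + 1i), (0 - 1i).
Count = 2.
By the argument principle, (1/2πi) ∮_{|z|=R} p'(z)/p(z) dz equals exactly this count.

Number of zeros inside |z| < 2.0: 2.


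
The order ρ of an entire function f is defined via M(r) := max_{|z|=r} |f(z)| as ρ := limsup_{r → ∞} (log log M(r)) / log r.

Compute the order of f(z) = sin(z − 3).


sin(w) is a linear combination of e^{iw} and e^{−iw} (or e^w, e^{−w} in the hyperbolic case), so |sin(w)| ≤ e^{|w|}. With w = z − 3, |w| ≤ 1|z| + 3 = 1r + 3 on |z| = r, giving M(r) ≤ e^{1r + 3}, so ρ ≤ 1. On a suitable ray (z = it for sin/cos; z = t for sinh/cosh, t real → ∞), |sin(z − 3)| grows like e^{1|t|}/2, so ρ ≥ 1. Hence ρ = 1.
Therefore ρ = 1.

Order ρ = 1.


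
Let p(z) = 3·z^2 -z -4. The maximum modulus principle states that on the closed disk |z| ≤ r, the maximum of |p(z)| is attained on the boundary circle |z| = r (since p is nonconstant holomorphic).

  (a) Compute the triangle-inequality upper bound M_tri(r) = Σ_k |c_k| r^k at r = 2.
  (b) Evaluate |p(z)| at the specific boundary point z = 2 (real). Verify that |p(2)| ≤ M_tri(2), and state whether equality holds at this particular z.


Coefficients: c_0 = -4, c_1 = -1, c_2 = 3. Radius r = 2.
Part (a). Triangle bound: M_tri(r) = Σ_k |c_k| r^k
  = |-4|·2^0 + |-1|·2^1 + |3|·2^2
  = 4 + 2 + 12 = 18.
This bounds M(r) := max_{|z|=r} |p(z)| from above; equality holds iff all terms c_k z^k can be made to align in phase at a single z on |z|=r.
Part (b). At z = 2 (real, on the circle |z| = r):
  p(2) = (-4)·2^0 + (-1)·2^1 + (3)·2^2 = 6.
  |p(2)| = 6.
Check: |p(2)| = 6 ≤ 18 = M_tri(2). ✓ Equality does not hold at z = 2 (the coefficients have mixed signs, so the terms do not all align in phase there).

M_tri(2) = 18; |p(2)| = 6; equality at z=2: no.


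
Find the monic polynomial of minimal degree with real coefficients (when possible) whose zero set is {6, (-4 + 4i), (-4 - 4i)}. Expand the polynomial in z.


The polynomial is p(z) = ∏_{α ∈ S} (z − α), where S = {6, (-4 + 4i), (-4 - 4i)}.
Expanding the product yields: p(z) = z^3 + 2·z^2 -16·z -192.
Note conjugate pairs combine to real quadratics: (z − (-4+4i))(z − (-4−4i)) = z² + 8z + 32.
The resulting polynomial has degree 3 and real coefficients as required.

p(z) = z^3 + 2·z^2 -16·z -192.


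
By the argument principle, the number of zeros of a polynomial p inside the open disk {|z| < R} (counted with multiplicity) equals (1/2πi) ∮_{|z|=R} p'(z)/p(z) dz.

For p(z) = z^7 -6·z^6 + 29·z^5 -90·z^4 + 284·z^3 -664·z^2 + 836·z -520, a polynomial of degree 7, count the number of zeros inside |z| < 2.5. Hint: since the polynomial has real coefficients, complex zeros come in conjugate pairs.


The zeros of p are: (-1 + 3i), (-1 - 3i), (2 + 3i), (2 - 3i), (1 + 1i), (1 - 1i), 2.
Their magnitudes are: 3.162, 3.162, 3.606, 3.606, 1.414, 1.414, 2.
Zeros with |z| < R = 2.5: (1 + 1i), (1 - 1i), 2.
Count = 3.
By the argument principle, (1/2πi) ∮_{|z|=R} p'(z)/p(z) dz equals exactly this count.

Number of zeros inside |z| < 2.5: 3.


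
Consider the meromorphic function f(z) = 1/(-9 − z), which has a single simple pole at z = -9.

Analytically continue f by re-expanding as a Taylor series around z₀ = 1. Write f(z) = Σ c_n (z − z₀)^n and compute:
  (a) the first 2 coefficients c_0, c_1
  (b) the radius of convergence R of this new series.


Let w = z − z₀, so z = z₀ + w.
Then -9 − z = -9 − (z₀ + w) = (-9 − z₀) − w = -10 − w.
f(z) = 1/(-10 − w) = (1/(-10)) · 1/(1 − w/(-10)) = Σ_{n≥0} w^n / (-10)^(n+1).
So c_n = 1/(-10)^(n+1):
  c_0 = 1/(-10)^1 = -1/10.
  c_1 = 1/(-10)^2 = 1/100.
The series is valid for |w/d| < 1, i.e. |z − z₀| < |d|.
Radius of convergence: R = |-9 − z₀| = |-10| = 10 (distance from z₀ to the singularity z = -9).

c_0 = -1/10, c_1 = 1/100; R = 10.


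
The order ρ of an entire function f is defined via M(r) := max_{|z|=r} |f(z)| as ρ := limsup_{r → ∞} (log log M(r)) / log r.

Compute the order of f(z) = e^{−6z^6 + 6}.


|e^{−6z^6 + 6}| = e^{Re(-6·z^6) + 6} ≤ e^{6|z|^6 + 6} = e^{6r^6 + 6} on |z| = r, so ρ ≤ 6. Choosing z on |z|=r so that -6·z^6 is real positive (always possible by picking arg z appropriately) gives |f(z)| = e^{6r^6 + 6}, matching the bound. The additive constant 6 does not affect log log M(r) ~ 6·log r. Hence ρ = 6.
Therefore ρ = 6.

Order ρ = 6.


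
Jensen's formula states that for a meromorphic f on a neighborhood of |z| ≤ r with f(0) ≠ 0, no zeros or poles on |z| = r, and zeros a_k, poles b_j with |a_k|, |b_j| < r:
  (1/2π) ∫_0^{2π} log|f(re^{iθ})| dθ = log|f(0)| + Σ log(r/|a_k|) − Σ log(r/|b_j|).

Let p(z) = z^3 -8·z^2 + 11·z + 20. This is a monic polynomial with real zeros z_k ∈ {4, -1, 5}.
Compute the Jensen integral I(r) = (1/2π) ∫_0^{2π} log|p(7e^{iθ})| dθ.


Zeros: -1, 4, 5; r = 7.
Inside |z| < r: -1, 4, 5. Outside (|z| ≥ r): ∅.
p(0) = 20, so log|p(0)| = log(20) = 2.9957.
Apply Jensen: I(r) = log|p(0)| + Σ_k log(r/|z_k|), summed over zeros inside |z| < r.
  log(r/|z_k|) for z_k = 4: log(7/4) = 0.5596
  log(r/|z_k|) for z_k = -1: log(7/1) = 1.9459
  log(r/|z_k|) for z_k = 5: log(7/5) = 0.3365
Sum over inside zeros: 2.8420.
I(r) = log|p(0)| + (inside sum) = 2.9957 + 2.8420 = 5.8377.
Closed form (all zeros inside, monic): I(r) = n·log(r) = 3·log(7) = 5.8377. ✓

I(r) ≈ 5.8377.


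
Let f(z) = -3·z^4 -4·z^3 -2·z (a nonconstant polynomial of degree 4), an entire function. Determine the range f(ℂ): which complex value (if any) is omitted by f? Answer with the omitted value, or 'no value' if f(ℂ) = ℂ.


Little Picard bounds the complement of f(ℂ) to at most one point.
For every w ∈ ℂ, the equation p(z) − w = 0 is a nonconstant polynomial in z and hence has at least one root by the fundamental theorem of algebra. So p is surjective onto ℂ, omitting no value.

Omitted value: no value.


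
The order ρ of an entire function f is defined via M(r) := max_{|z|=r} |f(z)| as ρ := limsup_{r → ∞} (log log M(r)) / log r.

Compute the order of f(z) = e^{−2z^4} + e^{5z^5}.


Each summand is entire of order 4 and 5 respectively (as in the single-exponential case). The order of a sum is at most the max of the orders, so ρ ≤ 5. For the lower bound: on |z|=r choose arg z so that 5z^5 is real positive; then |e^{5z^5}| = e^{5r^5} while |e^{-2z^4}| ≤ e^{2r^4} = o(e^{5r^5}). So |f| ≥ e^{5r^5}(1 − o(1)) and ρ ≥ 5. Hence ρ = max(4, 5) = 5.
Therefore ρ = 5.

Order ρ = 5.


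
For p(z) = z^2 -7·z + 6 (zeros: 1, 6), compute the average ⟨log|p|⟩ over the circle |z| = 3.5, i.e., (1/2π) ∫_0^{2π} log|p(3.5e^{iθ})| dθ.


Zeros: 1, 6; r = 3.5.
Inside |z| < r: 1. Outside (|z| ≥ r): 6.
p(0) = 6, so log|p(0)| = log(6) = 1.7918.
Apply Jensen: I(r) = log|p(0)| + Σ_k log(r/|z_k|), summed over zeros inside |z| < r.
  log(r/|z_k|) for z_k = 1: log(3.5/1) = 1.2528
  Outside zeros (6) contribute nothing to the Jensen sum.
Sum over inside zeros: 1.2528.
I(r) = log|p(0)| + (inside sum) = 1.7918 + 1.2528 = 3.0445.
Note: since some zeros are outside |z| ≤ r, the simplified n·log(r) form does NOT apply — only the inside zeros contribute.

I(r) ≈ 3.0445.


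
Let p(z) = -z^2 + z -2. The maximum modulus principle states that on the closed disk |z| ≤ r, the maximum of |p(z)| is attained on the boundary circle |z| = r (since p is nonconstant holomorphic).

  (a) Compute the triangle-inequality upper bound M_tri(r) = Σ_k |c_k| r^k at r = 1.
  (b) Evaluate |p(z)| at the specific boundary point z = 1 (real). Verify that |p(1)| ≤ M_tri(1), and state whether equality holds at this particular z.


Coefficients: c_0 = -2, c_1 = 1, c_2 = -1. Radius r = 1.
Part (a). Triangle bound: M_tri(r) = Σ_k |c_k| r^k
  = |-2|·1^0 + |1|·1^1 + |-1|·1^2
  = 2 + 1 + 1 = 4.
This bounds M(r) := max_{|z|=r} |p(z)| from above; equality holds iff all terms c_k z^k can be made to align in phase at a single z on |z|=r.
Part (b). At z = 1 (real, on the circle |z| = r):
  p(1) = (-2)·1^0 + (1)·1^1 + (-1)·1^2 = -2.
  |p(1)| = 2.
Check: |p(1)| = 2 ≤ 4 = M_tri(1). ✓ Equality does not hold at z = 1 (the coefficients have mixed signs, so the terms do not all align in phase there).

M_tri(1) = 4; |p(1)| = 2; equality at z=1: no.
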